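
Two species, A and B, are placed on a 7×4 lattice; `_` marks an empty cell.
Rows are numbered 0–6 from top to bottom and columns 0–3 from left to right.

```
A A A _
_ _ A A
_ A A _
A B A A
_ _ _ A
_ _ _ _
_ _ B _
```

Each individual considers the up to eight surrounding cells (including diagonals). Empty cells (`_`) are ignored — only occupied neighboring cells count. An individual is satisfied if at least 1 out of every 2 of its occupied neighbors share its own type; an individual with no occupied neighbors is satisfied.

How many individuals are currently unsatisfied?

(0,0)A 1/1 satisfied
(0,1)A 3/3 satisfied
(0,2)A 3/3 satisfied
(1,2)A 5/5 satisfied
(1,3)A 3/3 satisfied
(2,1)A 4/5 satisfied
(2,2)A 5/6 satisfied
(3,0)A 1/2 satisfied
(3,1)B 0/4 not
(3,2)A 4/5 satisfied
(3,3)A 3/3 satisfied
(4,3)A 2/2 satisfied
(6,2)B 0/0 satisfied
Unsatisfied: (3,1) — 1 in total.

1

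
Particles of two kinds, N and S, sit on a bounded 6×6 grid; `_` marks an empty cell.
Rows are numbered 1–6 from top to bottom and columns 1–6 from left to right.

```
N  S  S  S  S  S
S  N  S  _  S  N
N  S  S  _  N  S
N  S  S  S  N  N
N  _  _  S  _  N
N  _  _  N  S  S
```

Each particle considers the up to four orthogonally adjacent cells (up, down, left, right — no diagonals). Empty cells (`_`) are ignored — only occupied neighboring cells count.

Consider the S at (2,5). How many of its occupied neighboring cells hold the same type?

Occupied neighbors of (2,5): (1,5)=S, (3,5)=N, (2,6)=N.
Same type (S): 1 of 3.

1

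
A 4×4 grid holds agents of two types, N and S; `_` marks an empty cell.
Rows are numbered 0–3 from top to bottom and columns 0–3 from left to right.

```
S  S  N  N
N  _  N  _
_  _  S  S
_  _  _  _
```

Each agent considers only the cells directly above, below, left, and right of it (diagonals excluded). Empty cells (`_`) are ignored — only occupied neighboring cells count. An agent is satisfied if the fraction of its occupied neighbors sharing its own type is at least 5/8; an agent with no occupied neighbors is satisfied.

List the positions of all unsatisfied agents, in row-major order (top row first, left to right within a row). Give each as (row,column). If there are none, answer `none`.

(0,0), (0,1), (1,0), (1,2), (2,2)

(0,0)S 1/2 unhappy
(0,1)S 1/2 unhappy
(0,2)N 2/3 ok
(0,3)N 1/1 ok
(1,0)N 0/1 unhappy
(1,2)N 1/2 unhappy
(2,2)S 1/2 unhappy
(2,3)S 1/1 ok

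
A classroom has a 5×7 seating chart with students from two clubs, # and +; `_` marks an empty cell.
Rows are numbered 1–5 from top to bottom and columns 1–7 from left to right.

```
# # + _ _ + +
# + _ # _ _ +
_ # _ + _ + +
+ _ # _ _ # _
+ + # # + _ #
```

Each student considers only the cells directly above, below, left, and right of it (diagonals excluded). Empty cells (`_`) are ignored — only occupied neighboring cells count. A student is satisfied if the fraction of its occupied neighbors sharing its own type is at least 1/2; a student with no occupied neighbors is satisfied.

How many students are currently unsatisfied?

(1,1)# 2/2 ok
(1,2)# 1/3 unhappy
(1,3)+ 0/1 unhappy
(1,6)+ 1/1 ok
(1,7)+ 2/2 ok
(2,1)# 1/2 ok
(2,2)+ 0/3 unhappy
(2,4)# 0/1 unhappy
(2,7)+ 2/2 ok
(3,2)# 0/1 unhappy
(3,4)+ 0/1 unhappy
(3,6)+ 1/2 ok
(3,7)+ 2/2 ok
(4,1)+ 1/1 ok
(4,3)# 1/1 ok
(4,6)# 0/1 unhappy
(5,1)+ 2/2 ok
(5,2)+ 1/2 ok
(5,3)# 2/3 ok
(5,4)# 1/2 ok
(5,5)+ 0/1 unhappy
(5,7)# 0/0 ok
Unsatisfied: (1,2), (1,3), (2,2), (2,4), (3,2), (3,4), (4,6), (5,5) — 8 in total.

8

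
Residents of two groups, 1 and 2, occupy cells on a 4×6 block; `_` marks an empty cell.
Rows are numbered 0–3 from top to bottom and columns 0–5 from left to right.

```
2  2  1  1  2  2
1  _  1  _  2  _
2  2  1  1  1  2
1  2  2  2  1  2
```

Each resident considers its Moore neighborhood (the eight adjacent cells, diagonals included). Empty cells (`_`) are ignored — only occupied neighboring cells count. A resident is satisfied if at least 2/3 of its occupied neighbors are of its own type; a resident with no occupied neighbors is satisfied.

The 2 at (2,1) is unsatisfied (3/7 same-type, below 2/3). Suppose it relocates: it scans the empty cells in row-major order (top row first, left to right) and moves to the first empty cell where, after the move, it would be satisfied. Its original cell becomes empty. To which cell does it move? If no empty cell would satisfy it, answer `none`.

(1,5)

Vacating (2,1). Empty cells in order:
  (1,1): 3/7 same-type → still unsatisfied.
  (1,3): 2/8 same-type → still unsatisfied.
  (1,5): 4/5 same-type → satisfied — stop here.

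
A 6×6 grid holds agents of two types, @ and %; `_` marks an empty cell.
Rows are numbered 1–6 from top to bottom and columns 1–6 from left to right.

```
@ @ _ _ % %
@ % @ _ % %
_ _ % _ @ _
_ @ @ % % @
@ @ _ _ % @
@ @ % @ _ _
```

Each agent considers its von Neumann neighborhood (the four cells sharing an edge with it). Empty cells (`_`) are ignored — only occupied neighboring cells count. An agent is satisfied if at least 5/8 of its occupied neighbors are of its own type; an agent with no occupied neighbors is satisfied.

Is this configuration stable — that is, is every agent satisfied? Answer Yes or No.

No

(1,1)@ 2/2 ok
(1,2)@ 1/2 unhappy
(1,5)% 2/2 ok
(1,6)% 2/2 ok
(2,1)@ 1/2 unhappy
(2,2)% 0/3 unhappy
(2,3)@ 0/2 unhappy
(2,5)% 2/3 ok
(2,6)% 2/2 ok
(3,3)% 0/2 unhappy
(3,5)@ 0/2 unhappy
(4,2)@ 2/2 ok
(4,3)@ 1/3 unhappy
(4,4)% 1/2 unhappy
(4,5)% 2/4 unhappy
(4,6)@ 1/2 unhappy
(5,1)@ 2/2 ok
(5,2)@ 3/3 ok
(5,5)% 1/2 unhappy
(5,6)@ 1/2 unhappy
(6,1)@ 2/2 ok
(6,2)@ 2/3 ok
(6,3)% 0/2 unhappy
(6,4)@ 0/1 unhappy
For instance (1,2) has only 1/2 same-type neighbors, below 5/8.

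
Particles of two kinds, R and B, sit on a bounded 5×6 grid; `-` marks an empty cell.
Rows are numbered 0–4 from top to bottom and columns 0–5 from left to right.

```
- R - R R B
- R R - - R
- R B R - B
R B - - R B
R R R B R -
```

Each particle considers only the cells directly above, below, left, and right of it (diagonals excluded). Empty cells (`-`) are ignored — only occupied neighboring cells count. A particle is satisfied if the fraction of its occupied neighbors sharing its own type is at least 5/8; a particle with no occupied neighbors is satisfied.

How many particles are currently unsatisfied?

(0,1)R 1/1 ✓
(0,3)R 1/1 ✓
(0,4)R 1/2 ✗
(0,5)B 0/2 ✗
(1,1)R 3/3 ✓
(1,2)R 1/2 ✗
(1,5)R 0/2 ✗
(2,1)R 1/3 ✗
(2,2)B 0/3 ✗
(2,3)R 0/1 ✗
(2,5)B 1/2 ✗
(3,0)R 1/2 ✗
(3,1)B 0/3 ✗
(3,4)R 1/2 ✗
(3,5)B 1/2 ✗
(4,0)R 2/2 ✓
(4,1)R 2/3 ✓
(4,2)R 1/2 ✗
(4,3)B 0/2 ✗
(4,4)R 1/2 ✗
Unsatisfied: (0,4), (0,5), (1,2), (1,5), (2,1), (2,2), (2,3), (2,5), (3,0), (3,1), (3,4), (3,5), (4,2), (4,3), (4,4) — 15 in total.

15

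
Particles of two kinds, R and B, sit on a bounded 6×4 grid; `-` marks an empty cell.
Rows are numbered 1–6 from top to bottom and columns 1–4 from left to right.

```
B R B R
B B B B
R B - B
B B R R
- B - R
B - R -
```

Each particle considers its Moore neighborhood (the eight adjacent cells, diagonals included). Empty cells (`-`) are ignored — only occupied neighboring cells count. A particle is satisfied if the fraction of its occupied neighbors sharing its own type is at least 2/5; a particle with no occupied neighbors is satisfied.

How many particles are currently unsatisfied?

4

Row 1: (1,1)B 2/3 satisfied · (1,2)R 0/5 not · (1,3)B 3/5 satisfied · (1,4)R 0/3 not
Row 2: (2,1)B 3/5 satisfied · (2,2)B 5/7 satisfied · (2,3)B 5/7 satisfied · (2,4)B 3/4 satisfied
Row 3: (3,1)R 0/5 not · (3,2)B 5/7 satisfied · (3,4)B 2/4 satisfied
Row 4: (4,1)B 3/4 satisfied · (4,2)B 3/5 satisfied · (4,3)R 2/6 not · (4,4)R 2/3 satisfied
Row 5: (5,2)B 3/5 satisfied · (5,4)R 3/3 satisfied
Row 6: (6,1)B 1/1 satisfied · (6,3)R 1/2 satisfied
Unsatisfied: (1,2), (1,4), (3,1), (4,3) — 4 in total.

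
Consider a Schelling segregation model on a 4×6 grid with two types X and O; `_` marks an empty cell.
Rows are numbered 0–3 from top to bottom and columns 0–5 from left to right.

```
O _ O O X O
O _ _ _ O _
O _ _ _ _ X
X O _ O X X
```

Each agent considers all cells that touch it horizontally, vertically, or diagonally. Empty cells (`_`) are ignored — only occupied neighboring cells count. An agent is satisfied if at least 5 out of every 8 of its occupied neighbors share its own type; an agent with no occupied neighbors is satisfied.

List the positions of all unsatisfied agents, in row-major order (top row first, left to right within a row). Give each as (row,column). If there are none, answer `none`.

(0,0)O 1/1 ✓
(0,2)O 1/1 ✓
(0,3)O 2/3 ✓
(0,4)X 0/3 ✗
(0,5)O 1/2 ✗
(1,0)O 2/2 ✓
(1,4)O 2/4 ✗
(2,0)O 2/3 ✓
(2,5)X 2/3 ✓
(3,0)X 0/2 ✗
(3,1)O 1/2 ✗
(3,3)O 0/1 ✗
(3,4)X 2/3 ✓
(3,5)X 2/2 ✓

(0,4), (0,5), (1,4), (3,0), (3,1), (3,3)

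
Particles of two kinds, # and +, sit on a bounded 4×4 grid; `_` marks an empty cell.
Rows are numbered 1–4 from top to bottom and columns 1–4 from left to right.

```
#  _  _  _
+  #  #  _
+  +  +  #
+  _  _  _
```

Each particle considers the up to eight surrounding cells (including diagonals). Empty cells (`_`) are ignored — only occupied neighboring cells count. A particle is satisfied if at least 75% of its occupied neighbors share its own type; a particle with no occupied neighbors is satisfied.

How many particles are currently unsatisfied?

7

Row 1: (1,1)# 1/2 ✗
Row 2: (2,1)+ 2/4 ✗ · (2,2)# 2/6 ✗ · (2,3)# 2/4 ✗
Row 3: (3,1)+ 3/4 ✓ · (3,2)+ 4/6 ✗ · (3,3)+ 1/4 ✗ · (3,4)# 1/2 ✗
Row 4: (4,1)+ 2/2 ✓
Unsatisfied: (1,1), (2,1), (2,2), (2,3), (3,2), (3,3), (3,4) — 7 in total.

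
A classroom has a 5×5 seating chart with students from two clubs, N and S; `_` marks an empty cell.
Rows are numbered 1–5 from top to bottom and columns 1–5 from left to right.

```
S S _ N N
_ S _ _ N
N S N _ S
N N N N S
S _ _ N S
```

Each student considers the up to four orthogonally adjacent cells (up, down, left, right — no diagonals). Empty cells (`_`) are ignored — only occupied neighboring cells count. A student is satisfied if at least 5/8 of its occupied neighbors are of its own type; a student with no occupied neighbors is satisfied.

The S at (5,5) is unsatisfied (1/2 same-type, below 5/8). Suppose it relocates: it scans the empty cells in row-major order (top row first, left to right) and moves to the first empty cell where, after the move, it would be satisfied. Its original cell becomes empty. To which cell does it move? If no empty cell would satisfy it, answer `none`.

(2,1)

Vacating (5,5). Empty cells in order:
  (1,3): 1/2 same-type → still unsatisfied.
  (2,1): 2/3 same-type → satisfied — stop here.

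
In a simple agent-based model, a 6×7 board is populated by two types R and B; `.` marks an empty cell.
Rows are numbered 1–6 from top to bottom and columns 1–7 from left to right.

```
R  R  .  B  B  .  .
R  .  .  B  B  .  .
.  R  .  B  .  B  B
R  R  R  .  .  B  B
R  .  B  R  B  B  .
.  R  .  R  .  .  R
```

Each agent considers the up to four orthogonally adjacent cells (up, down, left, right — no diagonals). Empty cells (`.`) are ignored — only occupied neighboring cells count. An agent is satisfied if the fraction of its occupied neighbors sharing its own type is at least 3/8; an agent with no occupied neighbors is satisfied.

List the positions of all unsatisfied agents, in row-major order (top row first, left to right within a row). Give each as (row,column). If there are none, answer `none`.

(1,1)R 2/2 ok
(1,2)R 1/1 ok
(1,4)B 2/2 ok
(1,5)B 2/2 ok
(2,1)R 1/1 ok
(2,4)B 3/3 ok
(2,5)B 2/2 ok
(3,2)R 1/1 ok
(3,4)B 1/1 ok
(3,6)B 2/2 ok
(3,7)B 2/2 ok
(4,1)R 2/2 ok
(4,2)R 3/3 ok
(4,3)R 1/2 ok
(4,6)B 3/3 ok
(4,7)B 2/2 ok
(5,1)R 1/1 ok
(5,3)B 0/2 unhappy
(5,4)R 1/3 unhappy
(5,5)B 1/2 ok
(5,6)B 2/2 ok
(6,2)R 0/0 ok
(6,4)R 1/1 ok
(6,7)R 0/0 ok

(5,3), (5,4)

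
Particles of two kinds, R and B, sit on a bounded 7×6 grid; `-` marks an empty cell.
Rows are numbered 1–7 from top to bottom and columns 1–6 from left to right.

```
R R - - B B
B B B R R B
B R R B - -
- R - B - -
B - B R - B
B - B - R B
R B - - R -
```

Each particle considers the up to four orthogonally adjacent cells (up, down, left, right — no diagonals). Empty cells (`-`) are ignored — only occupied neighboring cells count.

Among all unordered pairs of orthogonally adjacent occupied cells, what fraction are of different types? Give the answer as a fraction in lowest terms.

Scan each occupied cell's neighbors to the right and below so each pair is counted once.
From row 1: 3 unlike of 6 pairs (running 3/6).
From row 2: 5 unlike of 9 pairs (running 8/15).
From row 3: 2 unlike of 5 pairs (running 10/20).
From row 4: 1 unlike of 1 pairs (running 11/21).
From row 5: 1 unlike of 4 pairs (running 12/25).
From row 6: 2 unlike of 3 pairs (running 14/28).
From row 7: 1 unlike of 1 pairs (running 15/29).
Total adjacent occupied pairs: 29; unlike-type pairs: 15.
15/29 is already in lowest terms.

15/29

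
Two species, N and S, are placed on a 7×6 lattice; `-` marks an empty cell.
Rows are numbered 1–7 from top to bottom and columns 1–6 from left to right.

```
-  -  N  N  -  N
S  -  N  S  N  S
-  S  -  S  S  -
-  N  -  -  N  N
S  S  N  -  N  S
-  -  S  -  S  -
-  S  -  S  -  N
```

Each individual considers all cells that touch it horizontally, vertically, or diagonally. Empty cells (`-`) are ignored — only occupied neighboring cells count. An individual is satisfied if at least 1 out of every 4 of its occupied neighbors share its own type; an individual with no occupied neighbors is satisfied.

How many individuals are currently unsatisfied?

Row 1: (1,3)N 2/3 ✓ · (1,4)N 3/4 ✓ · (1,6)N 1/2 ✓
Row 2: (2,1)S 1/1 ✓ · (2,3)N 2/5 ✓ · (2,4)S 2/6 ✓ · (2,5)N 2/6 ✓ · (2,6)S 1/3 ✓
Row 3: (3,2)S 1/3 ✓ · (3,4)S 2/5 ✓ · (3,5)S 3/6 ✓
Row 4: (4,2)N 1/4 ✓ · (4,5)N 2/5 ✓ · (4,6)N 2/4 ✓
Row 5: (5,1)S 1/2 ✓ · (5,2)S 2/4 ✓ · (5,3)N 1/3 ✓ · (5,5)N 2/4 ✓ · (5,6)S 1/4 ✓
Row 6: (6,3)S 3/4 ✓ · (6,5)S 2/4 ✓
Row 7: (7,2)S 1/1 ✓ · (7,4)S 2/2 ✓ · (7,6)N 0/1 ✗
Unsatisfied: (7,6) — 1 in total.

1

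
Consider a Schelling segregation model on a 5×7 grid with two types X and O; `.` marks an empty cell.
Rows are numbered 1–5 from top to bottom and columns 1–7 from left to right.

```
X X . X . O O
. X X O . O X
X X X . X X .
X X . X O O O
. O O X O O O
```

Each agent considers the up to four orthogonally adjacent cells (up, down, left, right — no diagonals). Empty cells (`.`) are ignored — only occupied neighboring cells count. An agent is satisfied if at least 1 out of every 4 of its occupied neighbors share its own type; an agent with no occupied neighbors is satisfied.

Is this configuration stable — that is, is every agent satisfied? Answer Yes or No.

No

Row 1: (1,1)X 1/1 satisfied · (1,2)X 2/2 satisfied · (1,4)X 0/1 not · (1,6)O 2/2 satisfied · (1,7)O 1/2 satisfied
Row 2: (2,2)X 3/3 satisfied · (2,3)X 2/3 satisfied · (2,4)O 0/2 not · (2,6)O 1/3 satisfied · (2,7)X 0/2 not
Row 3: (3,1)X 2/2 satisfied · (3,2)X 4/4 satisfied · (3,3)X 2/2 satisfied · (3,5)X 1/2 satisfied · (3,6)X 1/3 satisfied
Row 4: (4,1)X 2/2 satisfied · (4,2)X 2/3 satisfied · (4,4)X 1/2 satisfied · (4,5)O 2/4 satisfied · (4,6)O 3/4 satisfied · (4,7)O 2/2 satisfied
Row 5: (5,2)O 1/2 satisfied · (5,3)O 1/2 satisfied · (5,4)X 1/3 satisfied · (5,5)O 2/3 satisfied · (5,6)O 3/3 satisfied · (5,7)O 2/2 satisfied
For instance (1,4) has only 0/1 same-type neighbors, below 1/4.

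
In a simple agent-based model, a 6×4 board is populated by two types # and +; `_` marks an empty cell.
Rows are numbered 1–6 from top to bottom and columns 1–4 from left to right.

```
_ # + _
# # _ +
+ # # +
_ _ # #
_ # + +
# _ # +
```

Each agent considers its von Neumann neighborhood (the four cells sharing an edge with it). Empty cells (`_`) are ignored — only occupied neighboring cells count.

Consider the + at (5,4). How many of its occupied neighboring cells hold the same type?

2

Occupied neighbors of (5,4): (4,4)=#, (6,4)=+, (5,3)=+.
Same type (+): 2 of 3.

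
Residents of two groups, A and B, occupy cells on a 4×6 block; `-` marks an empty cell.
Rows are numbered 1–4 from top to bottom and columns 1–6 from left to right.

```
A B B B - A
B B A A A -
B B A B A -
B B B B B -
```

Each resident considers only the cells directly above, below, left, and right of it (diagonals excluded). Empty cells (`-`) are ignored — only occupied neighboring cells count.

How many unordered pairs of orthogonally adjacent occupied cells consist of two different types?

11

Scan each occupied cell's neighbors to the right and below so each pair is counted once.
Row 1: A(1,1)–B(1,2)≠ A(1,1)–B(2,1)≠ B(1,2)–B(1,3)= B(1,2)–B(2,2)= B(1,3)–B(1,4)= B(1,3)–A(2,3)≠ B(1,4)–A(2,4)≠  → 4/7 unlike.
Row 2: B(2,1)–B(2,2)= B(2,1)–B(3,1)= B(2,2)–A(2,3)≠ B(2,2)–B(3,2)= A(2,3)–A(2,4)= A(2,3)–A(3,3)= A(2,4)–A(2,5)= A(2,4)–B(3,4)≠ A(2,5)–A(3,5)=  → 2/9 unlike.
Row 3: B(3,1)–B(3,2)= B(3,1)–B(4,1)= B(3,2)–A(3,3)≠ B(3,2)–B(4,2)= A(3,3)–B(3,4)≠ A(3,3)–B(4,3)≠ B(3,4)–A(3,5)≠ B(3,4)–B(4,4)= A(3,5)–B(4,5)≠  → 5/9 unlike.
Row 4: B(4,1)–B(4,2)= B(4,2)–B(4,3)= B(4,3)–B(4,4)= B(4,4)–B(4,5)=  → 0/4 unlike.
Total adjacent occupied pairs: 29; unlike-type pairs: 11.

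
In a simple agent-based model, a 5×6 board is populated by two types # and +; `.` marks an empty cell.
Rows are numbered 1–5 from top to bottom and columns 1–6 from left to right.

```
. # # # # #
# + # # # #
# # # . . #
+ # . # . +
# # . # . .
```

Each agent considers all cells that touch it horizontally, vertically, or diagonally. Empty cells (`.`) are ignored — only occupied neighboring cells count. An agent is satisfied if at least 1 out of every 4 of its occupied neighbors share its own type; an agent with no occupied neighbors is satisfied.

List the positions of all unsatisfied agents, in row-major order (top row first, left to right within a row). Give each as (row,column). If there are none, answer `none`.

Row 1: (1,2)# 3/4 satisfied · (1,3)# 4/5 satisfied · (1,4)# 5/5 satisfied · (1,5)# 5/5 satisfied · (1,6)# 3/3 satisfied
Row 2: (2,1)# 3/4 satisfied · (2,2)+ 0/7 not · (2,3)# 6/7 satisfied · (2,4)# 6/6 satisfied · (2,5)# 6/6 satisfied · (2,6)# 4/4 satisfied
Row 3: (3,1)# 3/5 satisfied · (3,2)# 5/7 satisfied · (3,3)# 5/6 satisfied · (3,6)# 2/3 satisfied
Row 4: (4,1)+ 0/5 not · (4,2)# 5/6 satisfied · (4,4)# 2/2 satisfied · (4,6)+ 0/1 not
Row 5: (5,1)# 2/3 satisfied · (5,2)# 2/3 satisfied · (5,4)# 1/1 satisfied

(2,2), (4,1), (4,6)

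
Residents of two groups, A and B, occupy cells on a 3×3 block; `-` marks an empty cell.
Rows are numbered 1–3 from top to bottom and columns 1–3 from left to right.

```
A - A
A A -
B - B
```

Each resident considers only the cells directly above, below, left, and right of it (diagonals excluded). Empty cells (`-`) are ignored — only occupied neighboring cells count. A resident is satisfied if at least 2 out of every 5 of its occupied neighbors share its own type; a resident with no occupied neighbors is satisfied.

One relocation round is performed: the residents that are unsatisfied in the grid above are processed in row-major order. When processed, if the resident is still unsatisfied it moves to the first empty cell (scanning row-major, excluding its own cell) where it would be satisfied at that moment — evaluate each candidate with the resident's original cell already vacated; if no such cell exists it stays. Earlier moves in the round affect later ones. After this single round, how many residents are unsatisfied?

Initially unsatisfied (in order): (3,1).
  (3,1) → (3,2).
Resulting grid:
A - A
A A -
- B B
All satisfied now.

0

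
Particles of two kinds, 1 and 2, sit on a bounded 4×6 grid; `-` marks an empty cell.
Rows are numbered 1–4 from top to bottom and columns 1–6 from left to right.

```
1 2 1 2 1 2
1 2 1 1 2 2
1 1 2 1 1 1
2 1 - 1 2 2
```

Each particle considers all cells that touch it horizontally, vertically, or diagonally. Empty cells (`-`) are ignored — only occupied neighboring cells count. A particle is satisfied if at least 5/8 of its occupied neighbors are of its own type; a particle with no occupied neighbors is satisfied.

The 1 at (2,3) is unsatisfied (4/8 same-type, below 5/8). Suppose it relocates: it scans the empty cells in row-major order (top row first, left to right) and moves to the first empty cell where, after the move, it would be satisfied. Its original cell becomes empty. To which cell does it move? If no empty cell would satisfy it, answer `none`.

Vacating (2,3). Empty cells in order:
  (4,3): 4/5 same-type → satisfied — stop here.

(4,3)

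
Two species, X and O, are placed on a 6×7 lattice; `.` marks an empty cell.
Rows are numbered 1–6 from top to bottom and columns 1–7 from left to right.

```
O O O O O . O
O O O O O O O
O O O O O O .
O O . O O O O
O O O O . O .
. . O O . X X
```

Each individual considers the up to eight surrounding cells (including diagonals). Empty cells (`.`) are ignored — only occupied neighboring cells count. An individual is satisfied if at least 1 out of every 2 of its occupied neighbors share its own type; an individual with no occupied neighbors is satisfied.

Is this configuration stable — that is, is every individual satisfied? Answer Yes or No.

Yes

Row 1: (1,1)O 3/3 satisfied · (1,2)O 5/5 satisfied · (1,3)O 5/5 satisfied · (1,4)O 5/5 satisfied · (1,5)O 4/4 satisfied · (1,7)O 2/2 satisfied
Row 2: (2,1)O 5/5 satisfied · (2,2)O 8/8 satisfied · (2,3)O 8/8 satisfied · (2,4)O 8/8 satisfied · (2,5)O 7/7 satisfied · (2,6)O 6/6 satisfied · (2,7)O 3/3 satisfied
Row 3: (3,1)O 5/5 satisfied · (3,2)O 7/7 satisfied · (3,3)O 7/7 satisfied · (3,4)O 7/7 satisfied · (3,5)O 8/8 satisfied · (3,6)O 7/7 satisfied
Row 4: (4,1)O 5/5 satisfied · (4,2)O 7/7 satisfied · (4,4)O 6/6 satisfied · (4,5)O 7/7 satisfied · (4,6)O 5/5 satisfied · (4,7)O 3/3 satisfied
Row 5: (5,1)O 3/3 satisfied · (5,2)O 5/5 satisfied · (5,3)O 6/6 satisfied · (5,4)O 5/5 satisfied · (5,6)O 3/5 satisfied
Row 6: (6,3)O 4/4 satisfied · (6,4)O 3/3 satisfied · (6,6)X 1/2 satisfied · (6,7)X 1/2 satisfied
All meet the threshold, so the configuration is stable.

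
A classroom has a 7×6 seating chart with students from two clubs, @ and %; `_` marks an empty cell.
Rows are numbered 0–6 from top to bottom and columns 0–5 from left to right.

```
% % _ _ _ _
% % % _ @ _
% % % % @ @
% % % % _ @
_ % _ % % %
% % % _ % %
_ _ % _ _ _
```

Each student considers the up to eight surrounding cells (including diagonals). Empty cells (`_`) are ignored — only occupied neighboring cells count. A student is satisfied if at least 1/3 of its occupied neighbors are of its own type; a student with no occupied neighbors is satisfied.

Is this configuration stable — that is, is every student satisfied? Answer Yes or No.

Yes

Row 0: (0,0)% 3/3 ✓ · (0,1)% 4/4 ✓
Row 1: (1,0)% 5/5 ✓ · (1,1)% 7/7 ✓ · (1,2)% 5/5 ✓ · (1,4)@ 2/3 ✓
Row 2: (2,0)% 5/5 ✓ · (2,1)% 8/8 ✓ · (2,2)% 7/7 ✓ · (2,3)% 4/6 ✓ · (2,4)@ 3/5 ✓ · (2,5)@ 3/3 ✓
Row 3: (3,0)% 4/4 ✓ · (3,1)% 6/6 ✓ · (3,2)% 7/7 ✓ · (3,3)% 5/6 ✓ · (3,5)@ 2/4 ✓
Row 4: (4,1)% 6/6 ✓ · (4,3)% 5/5 ✓ · (4,4)% 5/6 ✓ · (4,5)% 3/4 ✓
Row 5: (5,0)% 2/2 ✓ · (5,1)% 4/4 ✓ · (5,2)% 4/4 ✓ · (5,4)% 4/4 ✓ · (5,5)% 3/3 ✓
Row 6: (6,2)% 2/2 ✓
All meet the threshold, so the configuration is stable.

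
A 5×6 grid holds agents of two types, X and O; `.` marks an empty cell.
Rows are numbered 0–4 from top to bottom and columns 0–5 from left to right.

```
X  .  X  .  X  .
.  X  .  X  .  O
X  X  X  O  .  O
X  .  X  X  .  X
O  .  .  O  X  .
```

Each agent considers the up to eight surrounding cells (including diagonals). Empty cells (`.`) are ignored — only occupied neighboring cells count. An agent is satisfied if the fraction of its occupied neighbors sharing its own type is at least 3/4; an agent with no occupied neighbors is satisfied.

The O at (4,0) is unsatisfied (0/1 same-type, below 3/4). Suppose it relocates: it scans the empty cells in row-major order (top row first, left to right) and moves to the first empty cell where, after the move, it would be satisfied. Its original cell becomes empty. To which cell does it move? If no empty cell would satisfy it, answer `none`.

none

Vacating (4,0). Empty cells in order:
  (0,1): 0/3 same-type → still unsatisfied.
  (0,3): 0/3 same-type → still unsatisfied.
  (0,5): 1/2 same-type → still unsatisfied.
  (1,0): 0/4 same-type → still unsatisfied.
  (1,2): 1/6 same-type → still unsatisfied.
  (1,4): 3/5 same-type → still unsatisfied.
  (2,4): 3/6 same-type → still unsatisfied.
  (3,1): 0/5 same-type → still unsatisfied.
  (3,4): 3/6 same-type → still unsatisfied.
  (4,1): 0/2 same-type → still unsatisfied.
  (4,2): 1/3 same-type → still unsatisfied.
  (4,5): 0/2 same-type → still unsatisfied.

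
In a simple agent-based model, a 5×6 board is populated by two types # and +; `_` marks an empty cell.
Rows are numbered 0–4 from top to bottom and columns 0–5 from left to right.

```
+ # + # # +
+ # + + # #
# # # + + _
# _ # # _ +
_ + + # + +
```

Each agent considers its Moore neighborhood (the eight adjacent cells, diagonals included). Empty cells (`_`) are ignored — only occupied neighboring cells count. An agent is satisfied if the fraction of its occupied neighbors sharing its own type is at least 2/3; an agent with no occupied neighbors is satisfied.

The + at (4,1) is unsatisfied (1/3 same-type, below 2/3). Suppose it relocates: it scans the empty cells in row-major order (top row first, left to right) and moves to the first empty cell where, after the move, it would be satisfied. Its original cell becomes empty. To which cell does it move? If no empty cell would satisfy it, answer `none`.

(3,4)

Vacating (4,1). Empty cells in order:
  (2,5): 2/4 same-type → still unsatisfied.
  (3,1): 1/6 same-type → still unsatisfied.
  (3,4): 5/7 same-type → satisfied — stop here.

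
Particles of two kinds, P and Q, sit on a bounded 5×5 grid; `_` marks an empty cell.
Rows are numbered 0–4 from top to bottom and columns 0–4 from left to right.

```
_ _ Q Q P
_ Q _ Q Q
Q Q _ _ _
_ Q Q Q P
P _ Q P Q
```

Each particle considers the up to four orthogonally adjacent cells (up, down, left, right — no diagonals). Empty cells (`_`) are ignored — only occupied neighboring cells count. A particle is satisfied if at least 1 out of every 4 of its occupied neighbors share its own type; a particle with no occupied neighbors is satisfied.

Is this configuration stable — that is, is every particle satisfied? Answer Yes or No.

(0,2)Q 1/1 ✓
(0,3)Q 2/3 ✓
(0,4)P 0/2 ✗
(1,1)Q 1/1 ✓
(1,3)Q 2/2 ✓
(1,4)Q 1/2 ✓
(2,0)Q 1/1 ✓
(2,1)Q 3/3 ✓
(3,1)Q 2/2 ✓
(3,2)Q 3/3 ✓
(3,3)Q 1/3 ✓
(3,4)P 0/2 ✗
(4,0)P 0/0 ✓
(4,2)Q 1/2 ✓
(4,3)P 0/3 ✗
(4,4)Q 0/2 ✗
For instance (0,4) has only 0/2 same-type neighbors, below 1/4.

No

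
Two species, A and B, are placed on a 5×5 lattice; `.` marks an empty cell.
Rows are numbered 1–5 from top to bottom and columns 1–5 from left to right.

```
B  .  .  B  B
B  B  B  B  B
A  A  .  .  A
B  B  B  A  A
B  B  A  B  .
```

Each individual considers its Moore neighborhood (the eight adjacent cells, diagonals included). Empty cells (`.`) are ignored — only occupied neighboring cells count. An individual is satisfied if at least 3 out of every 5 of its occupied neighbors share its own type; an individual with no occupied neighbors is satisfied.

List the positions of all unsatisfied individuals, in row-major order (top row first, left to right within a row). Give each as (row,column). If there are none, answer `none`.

(2,1), (3,1), (3,2), (3,5), (4,2), (4,3), (5,3), (5,4)

(1,1)B 2/2 satisfied
(1,4)B 4/4 satisfied
(1,5)B 3/3 satisfied
(2,1)B 2/4 not
(2,2)B 3/5 satisfied
(2,3)B 3/4 satisfied
(2,4)B 4/5 satisfied
(2,5)B 3/4 satisfied
(3,1)A 1/5 not
(3,2)A 1/7 not
(3,5)A 2/4 not
(4,1)B 3/5 satisfied
(4,2)B 4/7 not
(4,3)B 3/6 not
(4,4)A 3/5 satisfied
(4,5)A 2/3 satisfied
(5,1)B 3/3 satisfied
(5,2)B 4/5 satisfied
(5,3)A 1/5 not
(5,4)B 1/4 not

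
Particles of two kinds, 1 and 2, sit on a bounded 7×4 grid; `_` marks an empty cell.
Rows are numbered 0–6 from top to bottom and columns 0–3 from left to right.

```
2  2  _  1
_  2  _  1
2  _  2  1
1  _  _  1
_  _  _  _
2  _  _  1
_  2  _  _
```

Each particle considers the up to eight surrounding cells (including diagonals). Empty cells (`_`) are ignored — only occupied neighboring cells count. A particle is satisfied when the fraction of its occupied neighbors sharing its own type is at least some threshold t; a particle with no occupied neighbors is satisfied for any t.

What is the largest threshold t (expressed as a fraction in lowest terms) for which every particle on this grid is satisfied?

Row 0: (0,0)2 2/2 · (0,1)2 2/2 · (0,3)1 1/1
Row 1: (1,1)2 4/4 · (1,3)1 2/3
Row 2: (2,0)2 1/2 · (2,2)2 1/4 · (2,3)1 2/3
Row 3: (3,0)1 0/1 · (3,3)1 1/2
Row 5: (5,0)2 1/1 · (5,3)1 — no occupied neighbors
Row 6: (6,1)2 1/1
The smallest same-type fraction is 0/1 at (3,0), which reduces to 0/1. Any threshold above that leaves this particle unsatisfied.

0/1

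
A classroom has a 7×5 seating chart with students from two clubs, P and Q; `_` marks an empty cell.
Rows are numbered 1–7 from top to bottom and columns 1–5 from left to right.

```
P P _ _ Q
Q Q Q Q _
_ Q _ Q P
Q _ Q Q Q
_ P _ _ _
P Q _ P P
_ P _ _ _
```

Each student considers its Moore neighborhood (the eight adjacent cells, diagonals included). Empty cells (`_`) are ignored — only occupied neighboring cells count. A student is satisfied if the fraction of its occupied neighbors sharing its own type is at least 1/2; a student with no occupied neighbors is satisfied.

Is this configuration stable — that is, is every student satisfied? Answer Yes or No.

(1,1)P 1/3 not
(1,2)P 1/4 not
(1,5)Q 1/1 satisfied
(2,1)Q 2/4 satisfied
(2,2)Q 3/5 satisfied
(2,3)Q 4/5 satisfied
(2,4)Q 3/4 satisfied
(3,2)Q 5/5 satisfied
(3,4)Q 5/6 satisfied
(3,5)P 0/4 not
(4,1)Q 1/2 satisfied
(4,3)Q 3/4 satisfied
(4,4)Q 3/4 satisfied
(4,5)Q 2/3 satisfied
(5,2)P 1/4 not
(6,1)P 2/3 satisfied
(6,2)Q 0/3 not
(6,4)P 1/1 satisfied
(6,5)P 1/1 satisfied
(7,2)P 1/2 satisfied
For instance (1,1) has only 1/3 same-type neighbors, below 1/2.

No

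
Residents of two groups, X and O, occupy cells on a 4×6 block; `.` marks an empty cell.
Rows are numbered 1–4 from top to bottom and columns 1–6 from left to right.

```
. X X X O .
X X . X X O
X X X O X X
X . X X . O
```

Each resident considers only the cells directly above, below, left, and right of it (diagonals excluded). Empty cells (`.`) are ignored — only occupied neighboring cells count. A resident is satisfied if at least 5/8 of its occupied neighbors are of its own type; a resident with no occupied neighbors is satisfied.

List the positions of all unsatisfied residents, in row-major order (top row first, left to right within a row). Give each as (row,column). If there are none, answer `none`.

(1,5), (2,5), (2,6), (3,4), (3,6), (4,4), (4,6)

(1,2)X 2/2 ok
(1,3)X 2/2 ok
(1,4)X 2/3 ok
(1,5)O 0/2 unhappy
(2,1)X 2/2 ok
(2,2)X 3/3 ok
(2,4)X 2/3 ok
(2,5)X 2/4 unhappy
(2,6)O 0/2 unhappy
(3,1)X 3/3 ok
(3,2)X 3/3 ok
(3,3)X 2/3 ok
(3,4)O 0/4 unhappy
(3,5)X 2/3 ok
(3,6)X 1/3 unhappy
(4,1)X 1/1 ok
(4,3)X 2/2 ok
(4,4)X 1/2 unhappy
(4,6)O 0/1 unhappy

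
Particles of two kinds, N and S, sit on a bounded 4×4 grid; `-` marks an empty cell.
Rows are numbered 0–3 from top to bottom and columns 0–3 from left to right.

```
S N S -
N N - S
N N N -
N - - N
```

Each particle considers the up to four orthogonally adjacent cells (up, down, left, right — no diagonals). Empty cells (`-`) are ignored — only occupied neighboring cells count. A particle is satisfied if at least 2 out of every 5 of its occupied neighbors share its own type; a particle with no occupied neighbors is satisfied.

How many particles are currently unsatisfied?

3

(0,0)S 0/2 not
(0,1)N 1/3 not
(0,2)S 0/1 not
(1,0)N 2/3 satisfied
(1,1)N 3/3 satisfied
(1,3)S 0/0 satisfied
(2,0)N 3/3 satisfied
(2,1)N 3/3 satisfied
(2,2)N 1/1 satisfied
(3,0)N 1/1 satisfied
(3,3)N 0/0 satisfied
Unsatisfied: (0,0), (0,1), (0,2) — 3 in total.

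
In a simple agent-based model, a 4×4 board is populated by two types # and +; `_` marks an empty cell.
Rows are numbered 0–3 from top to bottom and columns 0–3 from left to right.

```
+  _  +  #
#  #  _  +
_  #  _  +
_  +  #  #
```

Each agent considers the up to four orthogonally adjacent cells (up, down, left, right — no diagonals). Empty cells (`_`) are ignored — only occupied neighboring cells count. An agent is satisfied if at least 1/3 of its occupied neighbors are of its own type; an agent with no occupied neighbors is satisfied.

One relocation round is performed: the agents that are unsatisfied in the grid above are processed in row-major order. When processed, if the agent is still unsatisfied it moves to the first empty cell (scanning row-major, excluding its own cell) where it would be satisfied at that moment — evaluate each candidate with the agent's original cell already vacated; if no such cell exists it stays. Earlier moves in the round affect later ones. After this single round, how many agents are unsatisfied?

Initially unsatisfied (in order): (0,0), (0,2), (0,3), (3,1).
  (0,0) → (0,1).
  (0,2): now satisfied by earlier moves; stays.
  (0,3) → (0,0).
  (3,1) → (0,3).
Resulting grid:
# + + +
# # _ +
_ # _ +
_ _ # #
All satisfied now.

0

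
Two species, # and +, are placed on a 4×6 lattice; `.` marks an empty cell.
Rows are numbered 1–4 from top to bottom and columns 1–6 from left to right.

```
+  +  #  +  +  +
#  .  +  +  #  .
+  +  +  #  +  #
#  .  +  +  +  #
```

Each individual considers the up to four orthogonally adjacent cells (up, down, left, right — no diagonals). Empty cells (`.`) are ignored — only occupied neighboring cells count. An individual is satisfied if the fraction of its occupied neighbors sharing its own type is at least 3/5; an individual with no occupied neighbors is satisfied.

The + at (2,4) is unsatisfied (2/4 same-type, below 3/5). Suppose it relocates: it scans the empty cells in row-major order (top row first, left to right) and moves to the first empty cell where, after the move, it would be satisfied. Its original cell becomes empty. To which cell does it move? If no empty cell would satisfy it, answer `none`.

Vacating (2,4). Empty cells in order:
  (2,2): 3/4 same-type → satisfied — stop here.

(2,2)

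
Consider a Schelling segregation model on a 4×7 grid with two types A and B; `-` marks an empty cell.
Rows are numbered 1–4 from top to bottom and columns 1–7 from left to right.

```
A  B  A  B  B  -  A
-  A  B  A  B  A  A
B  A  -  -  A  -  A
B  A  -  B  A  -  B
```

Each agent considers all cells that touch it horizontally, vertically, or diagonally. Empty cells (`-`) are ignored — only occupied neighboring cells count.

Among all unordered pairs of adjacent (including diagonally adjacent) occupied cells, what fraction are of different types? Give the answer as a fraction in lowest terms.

Scan each occupied cell's neighbors to the right and below (and the two forward diagonals) so each pair is counted once.
Row 1: A(1,1)–B(1,2)≠ A(1,1)–A(2,2)= B(1,2)–A(1,3)≠ B(1,2)–A(2,2)≠ B(1,2)–B(2,3)= A(1,3)–B(1,4)≠ A(1,3)–B(2,3)≠ A(1,3)–A(2,4)= A(1,3)–A(2,2)= B(1,4)–B(1,5)= B(1,4)–A(2,4)≠ B(1,4)–B(2,5)= B(1,4)–B(2,3)= B(1,5)–B(2,5)= B(1,5)–A(2,6)≠ B(1,5)–A(2,4)≠ A(1,7)–A(2,7)= A(1,7)–A(2,6)=  → 8/18 unlike.
Row 2: A(2,2)–B(2,3)≠ A(2,2)–A(3,2)= A(2,2)–B(3,1)≠ B(2,3)–A(2,4)≠ B(2,3)–A(3,2)≠ A(2,4)–B(2,5)≠ A(2,4)–A(3,5)= B(2,5)–A(2,6)≠ B(2,5)–A(3,5)≠ A(2,6)–A(2,7)= A(2,6)–A(3,7)= A(2,6)–A(3,5)= A(2,7)–A(3,7)=  → 7/13 unlike.
Row 3: B(3,1)–A(3,2)≠ B(3,1)–B(4,1)= B(3,1)–A(4,2)≠ A(3,2)–A(4,2)= A(3,2)–B(4,1)≠ A(3,5)–A(4,5)= A(3,5)–B(4,4)≠ A(3,7)–B(4,7)≠  → 5/8 unlike.
Row 4: B(4,1)–A(4,2)≠ B(4,4)–A(4,5)≠  → 2/2 unlike.
Total adjacent occupied pairs: 41; unlike-type pairs: 22.
22/41 is already in lowest terms.

22/41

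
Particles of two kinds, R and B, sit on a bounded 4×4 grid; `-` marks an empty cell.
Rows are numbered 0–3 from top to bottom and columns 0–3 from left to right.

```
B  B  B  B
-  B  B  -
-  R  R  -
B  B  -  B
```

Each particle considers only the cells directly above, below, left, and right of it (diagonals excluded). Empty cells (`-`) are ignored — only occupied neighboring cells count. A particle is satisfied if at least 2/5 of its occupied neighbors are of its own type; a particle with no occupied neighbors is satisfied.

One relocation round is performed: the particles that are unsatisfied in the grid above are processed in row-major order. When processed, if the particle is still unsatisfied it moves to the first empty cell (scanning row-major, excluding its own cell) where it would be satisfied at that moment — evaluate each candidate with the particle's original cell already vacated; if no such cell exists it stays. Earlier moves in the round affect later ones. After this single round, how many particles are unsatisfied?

Initially unsatisfied (in order): (2,1).
  (2,1) → (2,3).
Resulting grid:
B B B B
- B B -
- - R R
B B - B
Unsatisfied now: (3,3).

1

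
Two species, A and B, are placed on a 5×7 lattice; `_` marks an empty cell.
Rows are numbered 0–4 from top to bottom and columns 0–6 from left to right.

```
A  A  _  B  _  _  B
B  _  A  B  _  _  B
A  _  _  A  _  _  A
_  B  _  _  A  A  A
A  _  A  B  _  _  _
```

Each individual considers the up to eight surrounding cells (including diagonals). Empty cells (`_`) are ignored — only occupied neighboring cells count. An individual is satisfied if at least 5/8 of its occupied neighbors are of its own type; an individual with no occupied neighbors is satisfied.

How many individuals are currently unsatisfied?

11

Row 0: (0,0)A 1/2 unhappy · (0,1)A 2/3 ok · (0,3)B 1/2 unhappy · (0,6)B 1/1 ok
Row 1: (1,0)B 0/3 unhappy · (1,2)A 2/4 unhappy · (1,3)B 1/3 unhappy · (1,6)B 1/2 unhappy
Row 2: (2,0)A 0/2 unhappy · (2,3)A 2/3 ok · (2,6)A 2/3 ok
Row 3: (3,1)B 0/3 unhappy · (3,4)A 2/3 ok · (3,5)A 3/3 ok · (3,6)A 2/2 ok
Row 4: (4,0)A 0/1 unhappy · (4,2)A 0/2 unhappy · (4,3)B 0/2 unhappy
Unsatisfied: (0,0), (0,3), (1,0), (1,2), (1,3), (1,6), (2,0), (3,1), (4,0), (4,2), (4,3) — 11 in total.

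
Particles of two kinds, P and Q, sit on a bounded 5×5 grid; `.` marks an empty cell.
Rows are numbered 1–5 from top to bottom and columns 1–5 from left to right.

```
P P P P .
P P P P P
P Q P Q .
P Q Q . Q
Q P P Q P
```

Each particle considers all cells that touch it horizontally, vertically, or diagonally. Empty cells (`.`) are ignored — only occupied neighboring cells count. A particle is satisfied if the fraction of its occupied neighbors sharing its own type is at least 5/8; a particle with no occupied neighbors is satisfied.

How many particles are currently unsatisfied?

12

(1,1)P 3/3 satisfied
(1,2)P 5/5 satisfied
(1,3)P 5/5 satisfied
(1,4)P 4/4 satisfied
(2,1)P 4/5 satisfied
(2,2)P 7/8 satisfied
(2,3)P 6/8 satisfied
(2,4)P 5/6 satisfied
(2,5)P 2/3 satisfied
(3,1)P 3/5 not
(3,2)Q 2/8 not
(3,3)P 3/7 not
(3,4)Q 2/6 not
(4,1)P 2/5 not
(4,2)Q 3/8 not
(4,3)Q 4/7 not
(4,5)Q 2/3 satisfied
(5,1)Q 1/3 not
(5,2)P 2/5 not
(5,3)P 1/4 not
(5,4)Q 2/4 not
(5,5)P 0/2 not
Unsatisfied: (3,1), (3,2), (3,3), (3,4), (4,1), (4,2), (4,3), (5,1), (5,2), (5,3), (5,4), (5,5) — 12 in total.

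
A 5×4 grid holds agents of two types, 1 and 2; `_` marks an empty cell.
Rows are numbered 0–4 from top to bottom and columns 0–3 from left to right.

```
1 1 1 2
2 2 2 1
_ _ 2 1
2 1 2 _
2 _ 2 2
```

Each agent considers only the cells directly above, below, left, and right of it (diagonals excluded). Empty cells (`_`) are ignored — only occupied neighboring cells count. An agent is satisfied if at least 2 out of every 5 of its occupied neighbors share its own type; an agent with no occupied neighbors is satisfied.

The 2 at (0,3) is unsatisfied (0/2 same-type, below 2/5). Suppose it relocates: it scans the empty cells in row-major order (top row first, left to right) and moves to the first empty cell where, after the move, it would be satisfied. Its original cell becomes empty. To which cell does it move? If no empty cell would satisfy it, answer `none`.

(2,0)

Vacating (0,3). Empty cells in order:
  (2,0): 2/2 same-type → satisfied — stop here.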